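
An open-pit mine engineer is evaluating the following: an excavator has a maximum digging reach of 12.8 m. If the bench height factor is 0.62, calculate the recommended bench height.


Bench height = reach * factor
= 12.8 * 0.62
= 7.936 m

7.936 m


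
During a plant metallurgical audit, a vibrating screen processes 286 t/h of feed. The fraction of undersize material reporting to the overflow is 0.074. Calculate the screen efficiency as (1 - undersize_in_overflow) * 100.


92.6%

Screen efficiency = (1 - fraction of undersize in overflow) * 100
= (1 - 0.074) * 100
= 0.926 * 100
= 92.6%


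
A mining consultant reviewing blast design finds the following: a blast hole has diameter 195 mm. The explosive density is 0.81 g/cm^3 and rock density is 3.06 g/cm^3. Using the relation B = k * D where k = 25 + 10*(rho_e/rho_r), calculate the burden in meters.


5.3912 m

First, compute k:
rho_e / rho_r = 0.81 / 3.06 = 0.2647058824
k = 25 + 10 * 0.2647058824 = 27.64705882
Then, compute burden:
B = k * D / 1000 = 27.64705882 * 195 / 1000
= 5391.176471 / 1000
= 5.3912 m


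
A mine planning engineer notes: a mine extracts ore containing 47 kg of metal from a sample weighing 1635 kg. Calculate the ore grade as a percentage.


2.8746%

Ore grade = (metal mass / ore mass) * 100
= (47 / 1635) * 100
= 0.02874617737 * 100
= 2.8746%


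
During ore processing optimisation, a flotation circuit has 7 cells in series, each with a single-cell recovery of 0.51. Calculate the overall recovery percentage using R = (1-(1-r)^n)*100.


99.3218%

Complement of single-cell recovery:
1 - r = 1 - 0.51 = 0.49
Raise to power n:
(1 - r)^7 = 0.49^7 = 0.006782230728
Overall recovery:
R = (1 - 0.006782230728) * 100
= 99.3218%


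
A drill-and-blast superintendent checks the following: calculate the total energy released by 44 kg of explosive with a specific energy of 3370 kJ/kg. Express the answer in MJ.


148.28 MJ

Energy = mass * specific_energy / 1000
= 44 * 3370 / 1000
= 148280 / 1000
= 148.28 MJ


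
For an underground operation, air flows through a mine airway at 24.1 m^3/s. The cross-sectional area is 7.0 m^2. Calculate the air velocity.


Velocity = flow rate / cross-sectional area
= 24.1 / 7.0
= 3.4429 m/s

3.4429 m/s


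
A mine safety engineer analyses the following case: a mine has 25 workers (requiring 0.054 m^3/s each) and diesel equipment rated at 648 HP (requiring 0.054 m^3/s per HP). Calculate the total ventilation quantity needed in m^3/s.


36.342 m^3/s

Airflow for workers:
Q_people = 25 * 0.054 = 1.35 m^3/s
Airflow for diesel equipment:
Q_diesel = 648 * 0.054 = 34.992 m^3/s
Total ventilation:
Q_total = 1.35 + 34.992
= 36.342 m^3/s


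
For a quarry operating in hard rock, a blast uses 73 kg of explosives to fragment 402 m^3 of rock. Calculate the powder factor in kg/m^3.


0.1816 kg/m^3

Powder factor = explosive mass / rock volume
= 73 / 402
= 0.1816 kg/m^3


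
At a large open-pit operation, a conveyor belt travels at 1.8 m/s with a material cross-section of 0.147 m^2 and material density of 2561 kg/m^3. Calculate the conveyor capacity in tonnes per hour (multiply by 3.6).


2439.5062 t/h

Volumetric flow = speed * area
= 1.8 * 0.147 = 0.2646 m^3/s
Mass flow = volumetric * density
= 0.2646 * 2561 = 677.6406 kg/s
Convert to t/h: multiply by 3.6
Capacity = 677.6406 * 3.6
= 2439.5062 t/h


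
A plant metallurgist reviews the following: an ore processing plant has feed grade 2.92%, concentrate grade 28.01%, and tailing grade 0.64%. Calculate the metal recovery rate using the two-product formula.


79.908%

Using the two-product formula:
R = 100 * c * (f - t) / (f * (c - t))
Numerator = 100 * 28.01 * (2.92 - 0.64)
= 100 * 28.01 * 2.28
= 6386.28
Denominator = 2.92 * (28.01 - 0.64)
= 2.92 * 27.37
= 79.9204
R = 6386.28 / 79.9204
= 79.908%


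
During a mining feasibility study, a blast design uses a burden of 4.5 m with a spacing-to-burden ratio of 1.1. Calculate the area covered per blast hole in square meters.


22.275 m^2

First, find the spacing:
Spacing = burden * ratio = 4.5 * 1.1
= 4.95 m
Then, calculate the area:
Area = burden * spacing = 4.5 * 4.95
= 22.275 m^2


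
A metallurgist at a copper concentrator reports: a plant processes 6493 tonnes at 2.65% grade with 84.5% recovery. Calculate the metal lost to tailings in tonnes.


26.67 tonnes

Total metal in feed:
= 6493 * 2.65 / 100 = 172.0645 tonnes
Metal recovered:
= 172.0645 * 84.5 / 100 = 145.3945025 tonnes
Metal lost to tailings:
= 172.0645 - 145.3945025
= 26.67 tonnes


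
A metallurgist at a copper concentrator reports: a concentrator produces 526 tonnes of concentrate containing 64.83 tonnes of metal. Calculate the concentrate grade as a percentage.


Grade = (metal in concentrate / concentrate mass) * 100
= (64.83 / 526) * 100
= 0.1232509506 * 100
= 12.3251%

12.3251%


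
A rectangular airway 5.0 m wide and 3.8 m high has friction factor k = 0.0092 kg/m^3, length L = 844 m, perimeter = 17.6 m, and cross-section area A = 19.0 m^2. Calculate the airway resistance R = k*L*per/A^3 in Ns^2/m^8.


Compute the numerator:
k * L * per = 0.0092 * 844 * 17.6
= 136.66048
Compute the denominator:
A^3 = 19.0^3 = 6859
Resistance:
R = 136.66048 / 6859
= 0.0199 Ns^2/m^8

0.0199 Ns^2/m^8


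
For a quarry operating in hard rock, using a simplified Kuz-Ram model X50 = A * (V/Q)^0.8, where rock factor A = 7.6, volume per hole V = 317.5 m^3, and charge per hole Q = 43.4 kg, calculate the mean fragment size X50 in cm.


Compute V/Q:
V/Q = 317.5 / 43.4 = 7.315668203
Raise to the power 0.8:
(V/Q)^0.8 = 7.315668203^0.8 = 4.913638479
Multiply by A:
X50 = 7.6 * 4.913638479
= 37.3437 cm

37.3437 cm


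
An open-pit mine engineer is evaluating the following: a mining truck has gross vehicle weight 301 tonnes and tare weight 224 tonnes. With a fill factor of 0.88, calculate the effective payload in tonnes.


Maximum payload = gross - tare
= 301 - 224 = 77 tonnes
Effective payload = max payload * fill factor
= 77 * 0.88
= 67.76 tonnes

67.76 tonnes


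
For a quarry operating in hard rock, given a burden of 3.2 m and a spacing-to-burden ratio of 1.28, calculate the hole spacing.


4.096 m

Spacing = burden * ratio
= 3.2 * 1.28
= 4.096 m


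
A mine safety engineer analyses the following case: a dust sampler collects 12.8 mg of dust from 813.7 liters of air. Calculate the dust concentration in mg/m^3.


Convert liters to m^3: 1 m^3 = 1000 L
Concentration = mass / volume * 1000
= 12.8 / 813.7 * 1000
= 0.01573061325 * 1000
= 15.7306 mg/m^3

15.7306 mg/m^3


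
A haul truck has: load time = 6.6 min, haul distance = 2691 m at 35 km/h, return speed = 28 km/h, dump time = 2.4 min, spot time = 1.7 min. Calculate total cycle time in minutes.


21.0796 min

Convert haul speed to m/min: 35 * 1000/60 = 583.3333333 m/min
Haul time = 2691 / 583.3333333 = 4.613142857 min
Convert return speed to m/min: 28 * 1000/60 = 466.6666667 m/min
Return time = 2691 / 466.6666667 = 5.766428571 min
Total cycle time:
= 6.6 + 4.613142857 + 2.4 + 5.766428571 + 1.7
= 21.0796 min


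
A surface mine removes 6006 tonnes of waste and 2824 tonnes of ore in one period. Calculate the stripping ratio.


Stripping ratio = waste tonnage / ore tonnage
= 6006 / 2824
= 2.1268

2.1268


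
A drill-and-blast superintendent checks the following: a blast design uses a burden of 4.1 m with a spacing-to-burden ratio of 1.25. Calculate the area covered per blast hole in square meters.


21.0125 m^2

First, find the spacing:
Spacing = burden * ratio = 4.1 * 1.25
= 5.125 m
Then, calculate the area:
Area = burden * spacing = 4.1 * 5.125
= 21.0125 m^2


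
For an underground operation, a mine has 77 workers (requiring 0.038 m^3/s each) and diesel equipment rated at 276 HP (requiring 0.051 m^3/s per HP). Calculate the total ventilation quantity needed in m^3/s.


17.002 m^3/s

Airflow for workers:
Q_people = 77 * 0.038 = 2.926 m^3/s
Airflow for diesel equipment:
Q_diesel = 276 * 0.051 = 14.076 m^3/s
Total ventilation:
Q_total = 2.926 + 14.076
= 17.002 m^3/s


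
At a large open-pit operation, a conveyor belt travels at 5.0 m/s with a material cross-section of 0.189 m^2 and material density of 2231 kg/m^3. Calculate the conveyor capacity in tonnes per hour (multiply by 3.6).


7589.862 t/h

Volumetric flow = speed * area
= 5.0 * 0.189 = 0.945 m^3/s
Mass flow = volumetric * density
= 0.945 * 2231 = 2108.295 kg/s
Convert to t/h: multiply by 3.6
Capacity = 2108.295 * 3.6
= 7589.862 t/h


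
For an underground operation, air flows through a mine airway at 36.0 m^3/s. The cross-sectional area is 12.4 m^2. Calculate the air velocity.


Velocity = flow rate / cross-sectional area
= 36.0 / 12.4
= 2.9032 m/s

2.9032 m/s


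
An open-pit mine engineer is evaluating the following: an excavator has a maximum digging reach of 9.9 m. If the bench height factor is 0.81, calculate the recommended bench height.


Bench height = reach * factor
= 9.9 * 0.81
= 8.019 m

8.019 m


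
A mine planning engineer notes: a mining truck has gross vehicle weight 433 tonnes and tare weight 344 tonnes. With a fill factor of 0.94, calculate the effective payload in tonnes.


83.66 tonnes

Maximum payload = gross - tare
= 433 - 344 = 89 tonnes
Effective payload = max payload * fill factor
= 89 * 0.94
= 83.66 tonnes


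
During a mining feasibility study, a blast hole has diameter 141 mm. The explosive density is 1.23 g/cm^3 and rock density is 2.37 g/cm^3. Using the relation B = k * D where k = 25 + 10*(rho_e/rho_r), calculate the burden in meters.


First, compute k:
rho_e / rho_r = 1.23 / 2.37 = 0.5189873418
k = 25 + 10 * 0.5189873418 = 30.18987342
Then, compute burden:
B = k * D / 1000 = 30.18987342 * 141 / 1000
= 4256.772152 / 1000
= 4.2568 m

4.2568 m


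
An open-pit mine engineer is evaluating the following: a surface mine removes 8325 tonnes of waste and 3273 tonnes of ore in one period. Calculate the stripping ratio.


Stripping ratio = waste tonnage / ore tonnage
= 8325 / 3273
= 2.5435

2.5435


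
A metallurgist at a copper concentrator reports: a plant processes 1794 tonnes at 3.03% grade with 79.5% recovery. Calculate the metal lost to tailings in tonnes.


11.1434 tonnes

Total metal in feed:
= 1794 * 3.03 / 100 = 54.3582 tonnes
Metal recovered:
= 54.3582 * 79.5 / 100 = 43.214769 tonnes
Metal lost to tailings:
= 54.3582 - 43.214769
= 11.1434 tonnes


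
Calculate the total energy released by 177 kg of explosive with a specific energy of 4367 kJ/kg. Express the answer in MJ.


Energy = mass * specific_energy / 1000
= 177 * 4367 / 1000
= 772959 / 1000
= 772.959 MJ

772.959 MJ


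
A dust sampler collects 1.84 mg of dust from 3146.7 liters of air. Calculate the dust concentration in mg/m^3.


0.5847 mg/m^3

Convert liters to m^3: 1 m^3 = 1000 L
Concentration = mass / volume * 1000
= 1.84 / 3146.7 * 1000
= 0.0005847395684 * 1000
= 0.5847 mg/m^3


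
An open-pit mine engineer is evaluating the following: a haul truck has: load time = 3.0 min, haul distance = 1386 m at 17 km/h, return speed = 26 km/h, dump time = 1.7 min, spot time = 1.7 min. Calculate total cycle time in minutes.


Convert haul speed to m/min: 17 * 1000/60 = 283.3333333 m/min
Haul time = 1386 / 283.3333333 = 4.891764706 min
Convert return speed to m/min: 26 * 1000/60 = 433.3333333 m/min
Return time = 1386 / 433.3333333 = 3.198461538 min
Total cycle time:
= 3.0 + 4.891764706 + 1.7 + 3.198461538 + 1.7
= 14.4902 min

14.4902 min


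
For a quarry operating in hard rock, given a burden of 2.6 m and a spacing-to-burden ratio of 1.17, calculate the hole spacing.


Spacing = burden * ratio
= 2.6 * 1.17
= 3.042 m

3.042 m


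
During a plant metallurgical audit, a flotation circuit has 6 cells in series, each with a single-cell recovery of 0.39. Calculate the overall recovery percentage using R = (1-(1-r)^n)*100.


Complement of single-cell recovery:
1 - r = 1 - 0.39 = 0.61
Raise to power n:
(1 - r)^6 = 0.61^6 = 0.05152037436
Overall recovery:
R = (1 - 0.05152037436) * 100
= 94.848%

94.848%


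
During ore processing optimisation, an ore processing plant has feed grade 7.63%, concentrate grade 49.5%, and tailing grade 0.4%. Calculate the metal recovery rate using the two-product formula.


Using the two-product formula:
R = 100 * c * (f - t) / (f * (c - t))
Numerator = 100 * 49.5 * (7.63 - 0.4)
= 100 * 49.5 * 7.23
= 35788.5
Denominator = 7.63 * (49.5 - 0.4)
= 7.63 * 49.1
= 374.633
R = 35788.5 / 374.633
= 95.5295%

95.5295%


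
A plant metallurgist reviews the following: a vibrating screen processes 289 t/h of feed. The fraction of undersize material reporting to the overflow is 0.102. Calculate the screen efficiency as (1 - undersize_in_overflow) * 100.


Screen efficiency = (1 - fraction of undersize in overflow) * 100
= (1 - 0.102) * 100
= 0.898 * 100
= 89.8%

89.8%


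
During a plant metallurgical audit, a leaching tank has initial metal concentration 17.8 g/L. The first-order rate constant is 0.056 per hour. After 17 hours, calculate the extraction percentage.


61.4032%

Compute the exponent:
-k * t = -0.056 * 17 = -0.952
Remaining concentration:
C = 17.8 * exp(-0.952)
= 17.8 * 0.3859683144
= 6.870235996 g/L
Extracted = 17.8 - 6.870235996 = 10.929764 g/L
Extraction % = 10.929764 / 17.8 * 100
= 61.4032%


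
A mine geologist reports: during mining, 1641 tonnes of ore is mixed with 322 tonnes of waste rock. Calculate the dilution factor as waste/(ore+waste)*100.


Total material = ore + waste
= 1641 + 322 = 1963 tonnes
Dilution = waste / total * 100
= 322 / 1963 * 100
= 0.1640346409 * 100
= 16.4035%

16.4035%


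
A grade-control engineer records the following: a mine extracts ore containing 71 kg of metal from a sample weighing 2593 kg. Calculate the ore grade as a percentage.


2.7381%

Ore grade = (metal mass / ore mass) * 100
= (71 / 2593) * 100
= 0.02738141149 * 100
= 2.7381%


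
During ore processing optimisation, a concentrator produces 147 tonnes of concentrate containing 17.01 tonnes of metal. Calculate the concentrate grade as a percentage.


11.5714%

Grade = (metal in concentrate / concentrate mass) * 100
= (17.01 / 147) * 100
= 0.1157142857 * 100
= 11.5714%


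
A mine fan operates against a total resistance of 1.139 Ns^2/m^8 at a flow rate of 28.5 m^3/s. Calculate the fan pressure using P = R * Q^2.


925.1528 Pa

Compute Q^2:
Q^2 = 28.5^2 = 812.25
Compute pressure:
P = R * Q^2 = 1.139 * 812.25
= 925.1528 Pa


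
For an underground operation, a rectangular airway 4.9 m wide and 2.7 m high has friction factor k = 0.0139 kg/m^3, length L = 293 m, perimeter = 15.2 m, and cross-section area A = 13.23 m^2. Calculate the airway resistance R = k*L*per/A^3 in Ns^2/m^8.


Compute the numerator:
k * L * per = 0.0139 * 293 * 15.2
= 61.90504
Compute the denominator:
A^3 = 13.23^3 = 2315.685267
Resistance:
R = 61.90504 / 2315.685267
= 0.0267 Ns^2/m^8

0.0267 Ns^2/m^8


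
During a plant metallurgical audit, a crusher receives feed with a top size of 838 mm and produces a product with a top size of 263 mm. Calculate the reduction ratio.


Reduction ratio = feed size / product size
= 838 / 263
= 3.1863

3.1863


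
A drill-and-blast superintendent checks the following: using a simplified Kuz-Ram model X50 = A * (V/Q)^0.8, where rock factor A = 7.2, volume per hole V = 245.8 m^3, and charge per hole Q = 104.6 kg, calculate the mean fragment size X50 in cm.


Compute V/Q:
V/Q = 245.8 / 104.6 = 2.349904398
Raise to the power 0.8:
(V/Q)^0.8 = 2.349904398^0.8 = 1.980797847
Multiply by A:
X50 = 7.2 * 1.980797847
= 14.2617 cm

14.2617 cm


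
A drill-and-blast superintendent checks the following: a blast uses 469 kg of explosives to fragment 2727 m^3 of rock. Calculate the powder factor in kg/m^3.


0.172 kg/m^3

Powder factor = explosive mass / rock volume
= 469 / 2727
= 0.172 kg/m^3


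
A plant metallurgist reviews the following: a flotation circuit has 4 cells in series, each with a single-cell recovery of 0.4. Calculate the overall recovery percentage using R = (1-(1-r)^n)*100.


Complement of single-cell recovery:
1 - r = 1 - 0.4 = 0.6
Raise to power n:
(1 - r)^4 = 0.6^4 = 0.1296
Overall recovery:
R = (1 - 0.1296) * 100
= 87.04%

87.04%


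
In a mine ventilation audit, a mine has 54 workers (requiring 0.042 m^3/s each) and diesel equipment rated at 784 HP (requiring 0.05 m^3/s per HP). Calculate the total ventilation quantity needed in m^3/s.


Airflow for workers:
Q_people = 54 * 0.042 = 2.268 m^3/s
Airflow for diesel equipment:
Q_diesel = 784 * 0.05 = 39.2 m^3/s
Total ventilation:
Q_total = 2.268 + 39.2
= 41.468 m^3/s

41.468 m^3/s


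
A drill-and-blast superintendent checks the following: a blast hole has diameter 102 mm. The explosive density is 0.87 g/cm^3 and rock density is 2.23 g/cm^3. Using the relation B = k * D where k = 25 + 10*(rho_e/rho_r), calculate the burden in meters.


First, compute k:
rho_e / rho_r = 0.87 / 2.23 = 0.3901345291
k = 25 + 10 * 0.3901345291 = 28.90134529
Then, compute burden:
B = k * D / 1000 = 28.90134529 * 102 / 1000
= 2947.93722 / 1000
= 2.9479 m

2.9479 m


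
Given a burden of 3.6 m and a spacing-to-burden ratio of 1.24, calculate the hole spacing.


Spacing = burden * ratio
= 3.6 * 1.24
= 4.464 m

4.464 m


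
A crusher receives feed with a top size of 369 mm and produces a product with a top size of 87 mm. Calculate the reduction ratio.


Reduction ratio = feed size / product size
= 369 / 87
= 4.2414

4.2414


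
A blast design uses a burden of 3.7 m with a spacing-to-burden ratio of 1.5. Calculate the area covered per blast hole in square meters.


First, find the spacing:
Spacing = burden * ratio = 3.7 * 1.5
= 5.55 m
Then, calculate the area:
Area = burden * spacing = 3.7 * 5.55
= 20.535 m^2

20.535 m^2


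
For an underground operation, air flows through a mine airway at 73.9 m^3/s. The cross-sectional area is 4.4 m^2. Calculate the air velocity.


Velocity = flow rate / cross-sectional area
= 73.9 / 4.4
= 16.7955 m/s

16.7955 m/s


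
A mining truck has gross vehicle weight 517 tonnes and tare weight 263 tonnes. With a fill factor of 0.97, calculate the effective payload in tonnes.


Maximum payload = gross - tare
= 517 - 263 = 254 tonnes
Effective payload = max payload * fill factor
= 254 * 0.97
= 246.38 tonnes

246.38 tonnes


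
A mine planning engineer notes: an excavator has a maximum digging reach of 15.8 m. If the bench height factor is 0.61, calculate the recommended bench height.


9.638 m

Bench height = reach * factor
= 15.8 * 0.61
= 9.638 m


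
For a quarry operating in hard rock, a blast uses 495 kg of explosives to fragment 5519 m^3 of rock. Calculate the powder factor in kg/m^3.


0.0897 kg/m^3

Powder factor = explosive mass / rock volume
= 495 / 5519
= 0.0897 kg/m^3


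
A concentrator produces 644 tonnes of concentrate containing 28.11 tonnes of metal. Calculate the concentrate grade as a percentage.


Grade = (metal in concentrate / concentrate mass) * 100
= (28.11 / 644) * 100
= 0.04364906832 * 100
= 4.3649%

4.3649%


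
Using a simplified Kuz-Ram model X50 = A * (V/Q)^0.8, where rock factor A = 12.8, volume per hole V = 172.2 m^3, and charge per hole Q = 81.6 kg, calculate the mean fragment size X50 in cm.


Compute V/Q:
V/Q = 172.2 / 81.6 = 2.110294118
Raise to the power 0.8:
(V/Q)^0.8 = 2.110294118^0.8 = 1.817499879
Multiply by A:
X50 = 12.8 * 1.817499879
= 23.264 cm

23.264 cm


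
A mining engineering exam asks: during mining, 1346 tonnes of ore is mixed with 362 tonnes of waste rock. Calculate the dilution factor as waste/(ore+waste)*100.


21.1944%

Total material = ore + waste
= 1346 + 362 = 1708 tonnes
Dilution = waste / total * 100
= 362 / 1708 * 100
= 0.2119437939 * 100
= 21.1944%


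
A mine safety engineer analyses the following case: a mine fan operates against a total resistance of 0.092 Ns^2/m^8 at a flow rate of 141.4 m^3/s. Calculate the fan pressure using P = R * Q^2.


Compute Q^2:
Q^2 = 141.4^2 = 19993.96
Compute pressure:
P = R * Q^2 = 0.092 * 19993.96
= 1839.4443 Pa

1839.4443 Pa


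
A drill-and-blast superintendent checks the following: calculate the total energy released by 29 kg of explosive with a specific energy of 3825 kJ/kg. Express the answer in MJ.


110.925 MJ

Energy = mass * specific_energy / 1000
= 29 * 3825 / 1000
= 110925 / 1000
= 110.925 MJ


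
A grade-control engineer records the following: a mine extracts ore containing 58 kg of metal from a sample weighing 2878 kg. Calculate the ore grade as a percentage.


2.0153%

Ore grade = (metal mass / ore mass) * 100
= (58 / 2878) * 100
= 0.02015288395 * 100
= 2.0153%


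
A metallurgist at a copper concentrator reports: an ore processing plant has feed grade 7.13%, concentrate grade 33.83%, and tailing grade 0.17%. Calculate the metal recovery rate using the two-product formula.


98.1087%

Using the two-product formula:
R = 100 * c * (f - t) / (f * (c - t))
Numerator = 100 * 33.83 * (7.13 - 0.17)
= 100 * 33.83 * 6.96
= 23545.68
Denominator = 7.13 * (33.83 - 0.17)
= 7.13 * 33.66
= 239.9958
R = 23545.68 / 239.9958
= 98.1087%


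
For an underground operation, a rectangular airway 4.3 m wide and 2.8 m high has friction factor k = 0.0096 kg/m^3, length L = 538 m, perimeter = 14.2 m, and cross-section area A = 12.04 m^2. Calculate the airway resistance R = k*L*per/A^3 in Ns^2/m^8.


0.042 Ns^2/m^8

Compute the numerator:
k * L * per = 0.0096 * 538 * 14.2
= 73.34016
Compute the denominator:
A^3 = 12.04^3 = 1745.337664
Resistance:
R = 73.34016 / 1745.337664
= 0.042 Ns^2/m^8


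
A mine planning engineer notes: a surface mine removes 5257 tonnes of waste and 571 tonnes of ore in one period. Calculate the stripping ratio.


Stripping ratio = waste tonnage / ore tonnage
= 5257 / 571
= 9.2067

9.2067


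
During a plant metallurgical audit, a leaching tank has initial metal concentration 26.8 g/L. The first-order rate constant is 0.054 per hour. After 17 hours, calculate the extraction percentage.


60.0683%

Compute the exponent:
-k * t = -0.054 * 17 = -0.918
Remaining concentration:
C = 26.8 * exp(-0.918)
= 26.8 * 0.3993168767
= 10.7016923 g/L
Extracted = 26.8 - 10.7016923 = 16.0983077 g/L
Extraction % = 16.0983077 / 26.8 * 100
= 60.0683%


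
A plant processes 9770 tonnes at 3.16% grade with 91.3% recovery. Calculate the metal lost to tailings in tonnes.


26.8597 tonnes

Total metal in feed:
= 9770 * 3.16 / 100 = 308.732 tonnes
Metal recovered:
= 308.732 * 91.3 / 100 = 281.872316 tonnes
Metal lost to tailings:
= 308.732 - 281.872316
= 26.8597 tonnes


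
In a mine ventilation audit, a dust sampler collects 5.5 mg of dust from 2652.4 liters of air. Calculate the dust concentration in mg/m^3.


2.0736 mg/m^3

Convert liters to m^3: 1 m^3 = 1000 L
Concentration = mass / volume * 1000
= 5.5 / 2652.4 * 1000
= 0.002073593726 * 1000
= 2.0736 mg/m^3


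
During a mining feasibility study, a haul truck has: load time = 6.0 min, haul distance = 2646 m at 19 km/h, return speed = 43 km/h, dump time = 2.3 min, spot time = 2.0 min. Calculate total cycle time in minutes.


22.3479 min

Convert haul speed to m/min: 19 * 1000/60 = 316.6666667 m/min
Haul time = 2646 / 316.6666667 = 8.355789474 min
Convert return speed to m/min: 43 * 1000/60 = 716.6666667 m/min
Return time = 2646 / 716.6666667 = 3.692093023 min
Total cycle time:
= 6.0 + 8.355789474 + 2.3 + 3.692093023 + 2.0
= 22.3479 min


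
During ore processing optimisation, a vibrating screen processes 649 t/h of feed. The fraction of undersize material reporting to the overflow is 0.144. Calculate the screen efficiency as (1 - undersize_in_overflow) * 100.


85.6%

Screen efficiency = (1 - fraction of undersize in overflow) * 100
= (1 - 0.144) * 100
= 0.856 * 100
= 85.6%


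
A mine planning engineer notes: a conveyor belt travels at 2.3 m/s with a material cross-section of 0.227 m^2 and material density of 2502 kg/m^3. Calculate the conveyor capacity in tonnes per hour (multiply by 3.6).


Volumetric flow = speed * area
= 2.3 * 0.227 = 0.5221 m^3/s
Mass flow = volumetric * density
= 0.5221 * 2502 = 1306.2942 kg/s
Convert to t/h: multiply by 3.6
Capacity = 1306.2942 * 3.6
= 4702.6591 t/h

4702.6591 t/h


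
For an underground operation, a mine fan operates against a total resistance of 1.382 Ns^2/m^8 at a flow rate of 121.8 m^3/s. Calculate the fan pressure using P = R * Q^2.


Compute Q^2:
Q^2 = 121.8^2 = 14835.24
Compute pressure:
P = R * Q^2 = 1.382 * 14835.24
= 20502.3017 Pa

20502.3017 Pa


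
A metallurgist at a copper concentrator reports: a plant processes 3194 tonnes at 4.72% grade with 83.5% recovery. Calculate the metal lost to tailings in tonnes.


Total metal in feed:
= 3194 * 4.72 / 100 = 150.7568 tonnes
Metal recovered:
= 150.7568 * 83.5 / 100 = 125.881928 tonnes
Metal lost to tailings:
= 150.7568 - 125.881928
= 24.8749 tonnes

24.8749 tonnes


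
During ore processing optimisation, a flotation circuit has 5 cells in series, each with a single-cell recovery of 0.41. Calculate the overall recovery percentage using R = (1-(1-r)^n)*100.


Complement of single-cell recovery:
1 - r = 1 - 0.41 = 0.59
Raise to power n:
(1 - r)^5 = 0.59^5 = 0.0714924299
Overall recovery:
R = (1 - 0.0714924299) * 100
= 92.8508%

92.8508%


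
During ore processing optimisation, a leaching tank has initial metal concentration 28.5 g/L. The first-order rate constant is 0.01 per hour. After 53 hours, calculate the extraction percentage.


Compute the exponent:
-k * t = -0.01 * 53 = -0.53
Remaining concentration:
C = 28.5 * exp(-0.53)
= 28.5 * 0.5886049697
= 16.77524164 g/L
Extracted = 28.5 - 16.77524164 = 11.72475836 g/L
Extraction % = 11.72475836 / 28.5 * 100
= 41.1395%

41.1395%


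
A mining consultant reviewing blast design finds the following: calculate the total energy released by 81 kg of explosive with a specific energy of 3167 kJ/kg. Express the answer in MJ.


Energy = mass * specific_energy / 1000
= 81 * 3167 / 1000
= 256527 / 1000
= 256.527 MJ

256.527 MJ


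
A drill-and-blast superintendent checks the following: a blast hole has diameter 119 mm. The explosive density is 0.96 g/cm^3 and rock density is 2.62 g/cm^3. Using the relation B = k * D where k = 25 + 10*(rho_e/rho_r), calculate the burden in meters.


First, compute k:
rho_e / rho_r = 0.96 / 2.62 = 0.3664122137
k = 25 + 10 * 0.3664122137 = 28.66412214
Then, compute burden:
B = k * D / 1000 = 28.66412214 * 119 / 1000
= 3411.030534 / 1000
= 3.411 m

3.411 m


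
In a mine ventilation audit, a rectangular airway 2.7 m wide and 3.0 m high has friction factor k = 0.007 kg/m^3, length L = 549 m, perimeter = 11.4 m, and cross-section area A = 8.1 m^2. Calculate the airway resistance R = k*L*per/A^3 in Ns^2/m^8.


0.0824 Ns^2/m^8

Compute the numerator:
k * L * per = 0.007 * 549 * 11.4
= 43.8102
Compute the denominator:
A^3 = 8.1^3 = 531.441
Resistance:
R = 43.8102 / 531.441
= 0.0824 Ns^2/m^8


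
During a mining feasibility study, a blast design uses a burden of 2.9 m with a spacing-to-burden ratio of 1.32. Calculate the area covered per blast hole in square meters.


11.1012 m^2

First, find the spacing:
Spacing = burden * ratio = 2.9 * 1.32
= 3.828 m
Then, calculate the area:
Area = burden * spacing = 2.9 * 3.828
= 11.1012 m^2


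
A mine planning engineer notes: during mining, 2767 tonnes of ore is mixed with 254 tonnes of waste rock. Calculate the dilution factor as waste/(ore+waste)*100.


8.4078%

Total material = ore + waste
= 2767 + 254 = 3021 tonnes
Dilution = waste / total * 100
= 254 / 3021 * 100
= 0.08407811983 * 100
= 8.4078%


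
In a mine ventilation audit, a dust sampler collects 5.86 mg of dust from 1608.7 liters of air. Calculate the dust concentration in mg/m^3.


Convert liters to m^3: 1 m^3 = 1000 L
Concentration = mass / volume * 1000
= 5.86 / 1608.7 * 1000
= 0.003642692858 * 1000
= 3.6427 mg/m^3

3.6427 mg/m^3


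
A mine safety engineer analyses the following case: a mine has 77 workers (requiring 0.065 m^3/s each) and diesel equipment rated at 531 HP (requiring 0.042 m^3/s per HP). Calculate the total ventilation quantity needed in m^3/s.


Airflow for workers:
Q_people = 77 * 0.065 = 5.005 m^3/s
Airflow for diesel equipment:
Q_diesel = 531 * 0.042 = 22.302 m^3/s
Total ventilation:
Q_total = 5.005 + 22.302
= 27.307 m^3/s

27.307 m^3/s


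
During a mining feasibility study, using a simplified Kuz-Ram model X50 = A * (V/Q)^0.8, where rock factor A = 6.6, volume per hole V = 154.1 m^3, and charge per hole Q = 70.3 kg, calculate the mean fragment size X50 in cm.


Compute V/Q:
V/Q = 154.1 / 70.3 = 2.192034139
Raise to the power 0.8:
(V/Q)^0.8 = 2.192034139^0.8 = 1.873604199
Multiply by A:
X50 = 6.6 * 1.873604199
= 12.3658 cm

12.3658 cm


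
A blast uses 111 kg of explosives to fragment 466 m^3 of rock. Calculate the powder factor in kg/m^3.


0.2382 kg/m^3

Powder factor = explosive mass / rock volume
= 111 / 466
= 0.2382 kg/m^3


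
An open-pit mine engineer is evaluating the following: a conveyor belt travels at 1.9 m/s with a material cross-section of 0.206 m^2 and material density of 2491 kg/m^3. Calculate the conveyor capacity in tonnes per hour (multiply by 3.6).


Volumetric flow = speed * area
= 1.9 * 0.206 = 0.3914 m^3/s
Mass flow = volumetric * density
= 0.3914 * 2491 = 974.9774 kg/s
Convert to t/h: multiply by 3.6
Capacity = 974.9774 * 3.6
= 3509.9186 t/h

3509.9186 t/h


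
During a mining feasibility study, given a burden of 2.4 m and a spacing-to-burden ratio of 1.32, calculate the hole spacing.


3.168 m

Spacing = burden * ratio
= 2.4 * 1.32
= 3.168 m


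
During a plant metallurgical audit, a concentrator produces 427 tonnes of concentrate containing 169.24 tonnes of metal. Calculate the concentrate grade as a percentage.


39.6347%

Grade = (metal in concentrate / concentrate mass) * 100
= (169.24 / 427) * 100
= 0.3963466042 * 100
= 39.6347%


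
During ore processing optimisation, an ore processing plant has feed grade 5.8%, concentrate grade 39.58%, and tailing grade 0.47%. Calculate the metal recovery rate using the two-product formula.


93.0009%

Using the two-product formula:
R = 100 * c * (f - t) / (f * (c - t))
Numerator = 100 * 39.58 * (5.8 - 0.47)
= 100 * 39.58 * 5.33
= 21096.14
Denominator = 5.8 * (39.58 - 0.47)
= 5.8 * 39.11
= 226.838
R = 21096.14 / 226.838
= 93.0009%


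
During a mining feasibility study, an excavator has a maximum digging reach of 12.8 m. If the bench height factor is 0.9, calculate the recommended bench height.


Bench height = reach * factor
= 12.8 * 0.9
= 11.52 m

11.52 m


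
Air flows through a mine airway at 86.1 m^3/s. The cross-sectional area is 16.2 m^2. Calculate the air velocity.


Velocity = flow rate / cross-sectional area
= 86.1 / 16.2
= 5.3148 m/s

5.3148 m/s


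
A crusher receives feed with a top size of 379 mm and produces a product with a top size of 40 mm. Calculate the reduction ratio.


Reduction ratio = feed size / product size
= 379 / 40
= 9.475

9.475


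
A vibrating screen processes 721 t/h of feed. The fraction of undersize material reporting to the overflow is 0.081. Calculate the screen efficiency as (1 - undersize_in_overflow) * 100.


Screen efficiency = (1 - fraction of undersize in overflow) * 100
= (1 - 0.081) * 100
= 0.919 * 100
= 91.9%

91.9%


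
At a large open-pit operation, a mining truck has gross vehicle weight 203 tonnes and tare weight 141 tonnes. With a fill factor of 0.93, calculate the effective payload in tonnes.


57.66 tonnes

Maximum payload = gross - tare
= 203 - 141 = 62 tonnes
Effective payload = max payload * fill factor
= 62 * 0.93
= 57.66 tonnes


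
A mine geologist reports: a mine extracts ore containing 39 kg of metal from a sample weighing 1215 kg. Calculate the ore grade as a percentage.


3.2099%

Ore grade = (metal mass / ore mass) * 100
= (39 / 1215) * 100
= 0.03209876543 * 100
= 3.2099%


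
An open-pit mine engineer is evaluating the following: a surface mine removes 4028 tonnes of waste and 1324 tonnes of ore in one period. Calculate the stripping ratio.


3.0423

Stripping ratio = waste tonnage / ore tonnage
= 4028 / 1324
= 3.0423


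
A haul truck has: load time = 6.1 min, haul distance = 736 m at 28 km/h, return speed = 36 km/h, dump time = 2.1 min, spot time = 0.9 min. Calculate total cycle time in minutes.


11.9038 min

Convert haul speed to m/min: 28 * 1000/60 = 466.6666667 m/min
Haul time = 736 / 466.6666667 = 1.577142857 min
Convert return speed to m/min: 36 * 1000/60 = 600 m/min
Return time = 736 / 600 = 1.226666667 min
Total cycle time:
= 6.1 + 1.577142857 + 2.1 + 1.226666667 + 0.9
= 11.9038 min


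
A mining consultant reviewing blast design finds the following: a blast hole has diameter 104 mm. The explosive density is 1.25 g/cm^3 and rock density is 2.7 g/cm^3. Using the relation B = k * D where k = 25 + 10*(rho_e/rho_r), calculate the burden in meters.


First, compute k:
rho_e / rho_r = 1.25 / 2.7 = 0.462962963
k = 25 + 10 * 0.462962963 = 29.62962963
Then, compute burden:
B = k * D / 1000 = 29.62962963 * 104 / 1000
= 3081.481481 / 1000
= 3.0815 m

3.0815 m


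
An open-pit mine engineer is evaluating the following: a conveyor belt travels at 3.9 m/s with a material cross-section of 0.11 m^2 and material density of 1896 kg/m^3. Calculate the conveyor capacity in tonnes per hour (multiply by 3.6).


2928.1824 t/h

Volumetric flow = speed * area
= 3.9 * 0.11 = 0.429 m^3/s
Mass flow = volumetric * density
= 0.429 * 1896 = 813.384 kg/s
Convert to t/h: multiply by 3.6
Capacity = 813.384 * 3.6
= 2928.1824 t/h


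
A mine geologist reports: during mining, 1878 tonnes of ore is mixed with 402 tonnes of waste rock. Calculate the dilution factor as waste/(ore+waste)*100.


Total material = ore + waste
= 1878 + 402 = 2280 tonnes
Dilution = waste / total * 100
= 402 / 2280 * 100
= 0.1763157895 * 100
= 17.6316%

17.6316%


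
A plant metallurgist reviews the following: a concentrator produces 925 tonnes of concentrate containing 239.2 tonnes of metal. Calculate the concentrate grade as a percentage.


Grade = (metal in concentrate / concentrate mass) * 100
= (239.2 / 925) * 100
= 0.2585945946 * 100
= 25.8595%

25.8595%


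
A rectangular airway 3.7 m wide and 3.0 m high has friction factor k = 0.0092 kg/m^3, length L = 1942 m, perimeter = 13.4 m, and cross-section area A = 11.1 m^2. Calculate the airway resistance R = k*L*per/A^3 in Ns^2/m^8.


0.1751 Ns^2/m^8

Compute the numerator:
k * L * per = 0.0092 * 1942 * 13.4
= 239.40976
Compute the denominator:
A^3 = 11.1^3 = 1367.631
Resistance:
R = 239.40976 / 1367.631
= 0.1751 Ns^2/m^8


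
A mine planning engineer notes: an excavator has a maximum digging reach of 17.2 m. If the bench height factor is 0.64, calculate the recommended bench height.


Bench height = reach * factor
= 17.2 * 0.64
= 11.008 m

11.008 m


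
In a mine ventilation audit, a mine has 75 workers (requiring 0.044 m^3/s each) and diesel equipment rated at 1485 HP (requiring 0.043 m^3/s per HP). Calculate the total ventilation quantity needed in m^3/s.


67.155 m^3/s

Airflow for workers:
Q_people = 75 * 0.044 = 3.3 m^3/s
Airflow for diesel equipment:
Q_diesel = 1485 * 0.043 = 63.855 m^3/s
Total ventilation:
Q_total = 3.3 + 63.855
= 67.155 m^3/s


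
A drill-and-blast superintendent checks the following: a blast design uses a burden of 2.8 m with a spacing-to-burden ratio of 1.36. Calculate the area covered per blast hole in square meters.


First, find the spacing:
Spacing = burden * ratio = 2.8 * 1.36
= 3.808 m
Then, calculate the area:
Area = burden * spacing = 2.8 * 3.808
= 10.6624 m^2

10.6624 m^2


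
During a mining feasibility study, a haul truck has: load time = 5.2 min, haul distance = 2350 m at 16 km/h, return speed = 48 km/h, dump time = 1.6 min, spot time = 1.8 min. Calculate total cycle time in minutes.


Convert haul speed to m/min: 16 * 1000/60 = 266.6666667 m/min
Haul time = 2350 / 266.6666667 = 8.8125 min
Convert return speed to m/min: 48 * 1000/60 = 800 m/min
Return time = 2350 / 800 = 2.9375 min
Total cycle time:
= 5.2 + 8.8125 + 1.6 + 2.9375 + 1.8
= 20.35 min

20.35 min


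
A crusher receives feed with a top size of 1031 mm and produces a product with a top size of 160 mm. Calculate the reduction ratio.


Reduction ratio = feed size / product size
= 1031 / 160
= 6.4438

6.4438


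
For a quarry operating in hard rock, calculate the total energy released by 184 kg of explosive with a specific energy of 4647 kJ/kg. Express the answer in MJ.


Energy = mass * specific_energy / 1000
= 184 * 4647 / 1000
= 855048 / 1000
= 855.048 MJ

855.048 MJ


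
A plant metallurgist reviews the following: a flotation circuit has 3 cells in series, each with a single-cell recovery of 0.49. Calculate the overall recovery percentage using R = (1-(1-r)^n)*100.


Complement of single-cell recovery:
1 - r = 1 - 0.49 = 0.51
Raise to power n:
(1 - r)^3 = 0.51^3 = 0.132651
Overall recovery:
R = (1 - 0.132651) * 100
= 86.7349%

86.7349%


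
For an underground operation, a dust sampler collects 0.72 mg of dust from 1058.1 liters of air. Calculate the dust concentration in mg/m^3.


Convert liters to m^3: 1 m^3 = 1000 L
Concentration = mass / volume * 1000
= 0.72 / 1058.1 * 1000
= 0.0006804649844 * 1000
= 0.6805 mg/m^3

0.6805 mg/m^3


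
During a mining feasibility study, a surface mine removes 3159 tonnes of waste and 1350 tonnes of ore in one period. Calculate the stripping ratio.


2.34

Stripping ratio = waste tonnage / ore tonnage
= 3159 / 1350
= 2.34


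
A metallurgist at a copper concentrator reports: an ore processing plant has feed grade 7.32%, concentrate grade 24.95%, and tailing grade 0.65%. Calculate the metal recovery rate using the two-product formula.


93.5576%

Using the two-product formula:
R = 100 * c * (f - t) / (f * (c - t))
Numerator = 100 * 24.95 * (7.32 - 0.65)
= 100 * 24.95 * 6.67
= 16641.65
Denominator = 7.32 * (24.95 - 0.65)
= 7.32 * 24.3
= 177.876
R = 16641.65 / 177.876
= 93.5576%


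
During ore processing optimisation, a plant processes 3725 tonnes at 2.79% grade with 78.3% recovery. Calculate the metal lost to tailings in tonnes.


Total metal in feed:
= 3725 * 2.79 / 100 = 103.9275 tonnes
Metal recovered:
= 103.9275 * 78.3 / 100 = 81.3752325 tonnes
Metal lost to tailings:
= 103.9275 - 81.3752325
= 22.5523 tonnes

22.5523 tonnes


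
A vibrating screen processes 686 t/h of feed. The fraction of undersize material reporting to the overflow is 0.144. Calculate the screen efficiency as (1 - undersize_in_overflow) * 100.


Screen efficiency = (1 - fraction of undersize in overflow) * 100
= (1 - 0.144) * 100
= 0.856 * 100
= 85.6%

85.6%


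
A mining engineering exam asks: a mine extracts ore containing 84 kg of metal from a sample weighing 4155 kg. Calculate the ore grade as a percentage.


Ore grade = (metal mass / ore mass) * 100
= (84 / 4155) * 100
= 0.0202166065 * 100
= 2.0217%

2.0217%


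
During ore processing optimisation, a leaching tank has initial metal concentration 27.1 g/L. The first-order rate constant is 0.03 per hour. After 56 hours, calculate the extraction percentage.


Compute the exponent:
-k * t = -0.03 * 56 = -1.68
Remaining concentration:
C = 27.1 * exp(-1.68)
= 27.1 * 0.186373976
= 5.050734751 g/L
Extracted = 27.1 - 5.050734751 = 22.04926525 g/L
Extraction % = 22.04926525 / 27.1 * 100
= 81.3626%

81.3626%


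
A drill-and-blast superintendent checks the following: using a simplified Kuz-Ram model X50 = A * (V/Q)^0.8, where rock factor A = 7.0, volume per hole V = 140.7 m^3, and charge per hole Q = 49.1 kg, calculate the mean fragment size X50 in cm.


Compute V/Q:
V/Q = 140.7 / 49.1 = 2.865580448
Raise to the power 0.8:
(V/Q)^0.8 = 2.865580448^0.8 = 2.321507464
Multiply by A:
X50 = 7.0 * 2.321507464
= 16.2506 cm

16.2506 cm


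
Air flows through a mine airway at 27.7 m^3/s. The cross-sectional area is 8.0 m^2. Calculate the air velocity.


3.4625 m/s

Velocity = flow rate / cross-sectional area
= 27.7 / 8.0
= 3.4625 m/s
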